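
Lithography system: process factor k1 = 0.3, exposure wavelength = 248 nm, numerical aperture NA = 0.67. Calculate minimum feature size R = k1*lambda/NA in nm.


Step 1: Identify values: k1 = 0.3, lambda = 248 nm, NA = 0.67
Step 2: R = k1 * lambda / NA
R = 0.3 * 248 / 0.67
R = 111.0 nm


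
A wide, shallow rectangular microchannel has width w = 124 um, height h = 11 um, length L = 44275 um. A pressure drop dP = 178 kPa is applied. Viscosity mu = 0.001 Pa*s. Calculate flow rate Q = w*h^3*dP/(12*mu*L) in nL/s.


Step 1: Convert all dimensions to SI (meters).
w = 124e-6 m, h = 11e-6 m, L = 44275e-6 m, dP = 178e3 Pa
Step 2: Q = w * h^3 * dP / (12 * mu * L)
Q = 124e-6 * (11e-6)^3 * 178e3 / (12 * 0.001 * 44275e-6) = 5.529424e-11 m^3/s
Step 3: Convert Q from m^3/s to nL/s (1 m^3 = 1e12 nL, so multiply by 1e12).
Q = 55.294 nL/s


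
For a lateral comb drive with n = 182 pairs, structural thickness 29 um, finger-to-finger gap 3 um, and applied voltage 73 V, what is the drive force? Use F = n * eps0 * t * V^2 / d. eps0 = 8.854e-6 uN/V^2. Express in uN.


Step 1: Parameters: n=182, eps0=8.854e-6 uN/V^2, t=29 um, V=73 V, d=3 um
Step 2: V^2 = 5329
Step 3: F = 182 * 8.854e-6 * 29 * 5329 / 3
F = 83.011 uN


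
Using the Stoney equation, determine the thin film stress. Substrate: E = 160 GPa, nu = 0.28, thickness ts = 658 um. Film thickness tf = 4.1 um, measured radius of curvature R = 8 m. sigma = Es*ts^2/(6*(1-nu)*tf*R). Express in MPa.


Step 1: Compute numerator: Es * ts^2 = 160 * 658^2 = 69274240 (GPa*um^2)
Step 2: Compute denominator (R in um): 6*(1-nu)*tf*R = 6*0.72*4.1*8e6 = 141696000.0 (um^2)
Step 3: sigma (GPa) = 69274240 / 141696000.0 = 4.88893e-01 GPa
Step 4: Convert to MPa (x1000): sigma = 488.9 MPa


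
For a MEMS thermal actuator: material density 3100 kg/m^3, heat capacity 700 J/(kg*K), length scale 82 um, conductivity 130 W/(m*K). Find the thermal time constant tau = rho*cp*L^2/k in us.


Step 1: Convert L to m: L = 82e-6 m
Step 2: L^2 = (82e-6)^2 = 6.724e-09 m^2
Step 3: tau = 3100 * 700 * 6.724e-09 / 130 = 1.1223908e-04 s
Step 4: Convert to microseconds (multiply by 1e6).
tau = 112.239 us


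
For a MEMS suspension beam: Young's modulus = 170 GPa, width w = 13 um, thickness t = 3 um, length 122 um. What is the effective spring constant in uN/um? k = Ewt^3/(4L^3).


Step 1: Convert E to consistent units (1 GPa = 1000 uN/um^2).
E = 170 GPa = 170000 uN/um^2
Step 2: Compute t^3 = 3^3 = 27
Step 3: Compute L^3 = 122^3 = 1815848
Step 4: k = 170000 * 13 * 27 / (4 * 1815848)
k = 8.2152 uN/um


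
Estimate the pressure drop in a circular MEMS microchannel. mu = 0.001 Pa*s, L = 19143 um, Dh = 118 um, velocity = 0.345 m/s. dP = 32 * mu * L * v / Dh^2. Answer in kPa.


Step 1: Convert to SI: L = 19143e-6 m, Dh = 118e-6 m
Step 2: dP = 32 * 0.001 * 19143e-6 * 0.345 / (118e-6)^2
Step 3: dP = 15178.02 Pa
Step 4: Convert to kPa: dP = 15.18 kPa


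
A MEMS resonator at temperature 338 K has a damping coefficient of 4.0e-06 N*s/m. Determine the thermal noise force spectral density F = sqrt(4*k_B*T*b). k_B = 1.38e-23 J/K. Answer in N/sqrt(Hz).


Step 1: Compute 4 * k_B * T * b
= 4 * 1.38e-23 * 338 * 4.0e-06
= 7.4630e-26 N^2/Hz
Step 2: F_noise = sqrt(7.4630e-26)
F_noise = 2.73e-13 N/sqrt(Hz)


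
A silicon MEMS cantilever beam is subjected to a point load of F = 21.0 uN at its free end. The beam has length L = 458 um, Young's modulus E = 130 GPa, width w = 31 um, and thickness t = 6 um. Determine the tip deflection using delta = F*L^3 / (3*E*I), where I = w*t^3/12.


Step 1: Calculate the second moment of area.
I = w * t^3 / 12 = 31 * 6^3 / 12 = 558.0 um^4
Step 2: Convert E to consistent units (1 GPa = 1000 uN/um^2).
E = 130 GPa = 130000 uN/um^2
Step 3: Calculate tip deflection.
delta = F * L^3 / (3 * E * I)
delta = 21.0 * 458^3 / (3 * 130000 * 558.0)
delta = 9.2708 um


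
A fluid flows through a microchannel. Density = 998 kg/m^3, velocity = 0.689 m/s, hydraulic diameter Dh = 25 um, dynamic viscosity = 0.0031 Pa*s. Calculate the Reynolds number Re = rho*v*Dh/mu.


Step 1: Convert Dh to meters: Dh = 25e-6 m
Step 2: Re = rho * v * Dh / mu
Re = 998 * 0.689 * 25e-6 / 0.0031
Re = 5.545


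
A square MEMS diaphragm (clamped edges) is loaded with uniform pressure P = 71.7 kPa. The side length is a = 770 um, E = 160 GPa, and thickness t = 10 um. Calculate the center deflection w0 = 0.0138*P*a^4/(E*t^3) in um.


Step 1: Convert pressure to compatible units (E is in GPa, so P in GPa).
P = 71.7 kPa = 71.7e-6 GPa
Step 2: Compute numerator: 0.0138 * P * a^4.
a^4 = 770^4 = 351530410000
numerator = 0.0138 * 71.7e-6 * 351530410000 = 3.478253e+05
Step 3: Compute denominator: E * t^3 = 160 * 10^3 = 160000
Step 4: w0 = numerator / denominator = 3.478253e+05 / 160000 = 2.1739 um


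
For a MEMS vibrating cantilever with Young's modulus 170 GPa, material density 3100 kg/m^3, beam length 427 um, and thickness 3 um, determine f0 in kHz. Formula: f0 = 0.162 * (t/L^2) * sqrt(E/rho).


Step 1: Convert units to SI.
t_SI = 3e-6 m, L_SI = 427e-6 m
Step 2: Calculate sqrt(E/rho).
sqrt(170e9 / 3100) = 7405.32 m/s
Step 3: Compute f0.
f0 = 0.162 * 3e-6 / (427e-6)^2 * 7405.32 = 19739.0 Hz = 19.74 kHz


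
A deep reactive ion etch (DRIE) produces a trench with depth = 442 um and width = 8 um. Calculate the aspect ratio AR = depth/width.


Step 1: AR = depth / width
Step 2: AR = 442 / 8
AR = 55.3


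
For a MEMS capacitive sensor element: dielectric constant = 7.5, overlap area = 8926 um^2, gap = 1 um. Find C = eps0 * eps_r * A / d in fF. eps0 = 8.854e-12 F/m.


Step 1: Convert area to m^2: A = 8926e-12 m^2
Step 2: Convert gap to m: d = 1e-6 m
Step 3: C = eps0 * eps_r * A / d
C = 8.854e-12 * 7.5 * 8926e-12 / 1e-6
Step 4: Convert to fF (multiply by 1e15).
C = 592.73 fF


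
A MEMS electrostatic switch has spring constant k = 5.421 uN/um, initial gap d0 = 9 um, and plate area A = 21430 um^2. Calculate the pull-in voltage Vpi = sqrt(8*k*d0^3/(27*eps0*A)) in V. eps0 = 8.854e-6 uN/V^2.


Step 1: Compute numerator: 8 * k * d0^3 = 8 * 5.421 * 9^3 = 31615.272
Step 2: Compute denominator: 27 * eps0 * A = 27 * 8.854e-6 * 21430 = 5.123013
Step 3: Vpi = sqrt(31615.272 / 5.123013)
Vpi = 78.56 V


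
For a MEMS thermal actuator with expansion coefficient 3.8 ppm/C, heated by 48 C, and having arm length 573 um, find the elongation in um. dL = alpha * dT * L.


Step 1: Convert CTE: alpha = 3.8 ppm/C = 3.8e-6 /C
Step 2: dL = 3.8e-6 * 48 * 573
dL = 0.1045 um


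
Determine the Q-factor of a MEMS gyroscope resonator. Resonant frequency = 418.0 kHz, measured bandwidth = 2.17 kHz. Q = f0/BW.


Step 1: Q = f0 / bandwidth
Step 2: Q = 418.0 / 2.17
Q = 192.6


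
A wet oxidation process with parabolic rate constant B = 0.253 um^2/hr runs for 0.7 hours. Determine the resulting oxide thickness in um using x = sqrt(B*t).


Step 1: Compute B*t = 0.253 * 0.7 = 0.1771
Step 2: x = sqrt(0.1771)
x = 0.421 um


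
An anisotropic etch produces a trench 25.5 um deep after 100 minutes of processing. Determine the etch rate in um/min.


Step 1: Etch rate = depth / time
Step 2: rate = 25.5 / 100
rate = 0.255 um/min


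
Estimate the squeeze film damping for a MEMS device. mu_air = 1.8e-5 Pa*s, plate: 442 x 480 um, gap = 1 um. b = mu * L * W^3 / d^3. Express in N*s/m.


Step 1: Convert to SI.
L = 442e-6 m, W = 480e-6 m, d = 1e-6 m
Step 2: W^3 = (480e-6)^3 = 1.11e-10 m^3
Step 3: d^3 = (1e-6)^3 = 1.00e-18 m^3
Step 4: b = 1.8e-5 * 442e-6 * 1.11e-10 / 1.00e-18
b = 8.80e-01 N*s/m


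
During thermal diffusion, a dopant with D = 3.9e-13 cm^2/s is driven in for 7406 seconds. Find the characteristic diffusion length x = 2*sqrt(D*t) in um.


Step 1: Compute D*t = 3.9e-13 * 7406 = 2.88834e-09 cm^2
Step 2: sqrt(D*t) = 5.37433e-05 cm
Step 3: x = 2 * 5.37433e-05 cm = 1.074866e-04 cm
Step 4: Convert to um (1 cm = 1e4 um): x = 1.075 um


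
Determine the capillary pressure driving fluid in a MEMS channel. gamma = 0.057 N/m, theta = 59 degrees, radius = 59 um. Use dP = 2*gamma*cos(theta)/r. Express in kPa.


Step 1: cos(59 deg) = 0.515
Step 2: Convert r to m: r = 59e-6 m
Step 3: dP = 2 * 0.057 * 0.515 / 59e-6 = 995.1 Pa
Step 4: Convert Pa to kPa (divide by 1000).
dP = 1.0 kPa


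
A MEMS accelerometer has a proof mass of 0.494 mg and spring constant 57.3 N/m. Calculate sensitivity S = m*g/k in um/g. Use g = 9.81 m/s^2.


Step 1: Convert mass: m = 0.494 mg = 4.94e-07 kg
Step 2: S = m * g / k = 4.94e-07 * 9.81 / 57.3
Step 3: S = 8.46e-08 m/g
Step 4: Convert to um/g: S = 0.085 um/g


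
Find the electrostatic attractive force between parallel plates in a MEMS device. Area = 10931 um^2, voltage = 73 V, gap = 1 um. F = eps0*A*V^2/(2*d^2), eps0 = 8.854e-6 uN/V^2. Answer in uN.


Step 1: Identify parameters.
eps0 = 8.854e-6 uN/V^2, A = 10931 um^2, V = 73 V, d = 1 um
Step 2: Compute V^2 = 73^2 = 5329
Step 3: Compute d^2 = 1^2 = 1
Step 4: F = 0.5 * 8.854e-6 * 10931 * 5329 / 1
F = 257.879 uN


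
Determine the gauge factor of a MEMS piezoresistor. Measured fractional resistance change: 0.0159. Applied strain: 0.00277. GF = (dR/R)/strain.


Step 1: Identify values.
dR/R = 0.0159, strain = 0.00277
Step 2: GF = (dR/R) / strain = 0.0159 / 0.00277
GF = 5.7


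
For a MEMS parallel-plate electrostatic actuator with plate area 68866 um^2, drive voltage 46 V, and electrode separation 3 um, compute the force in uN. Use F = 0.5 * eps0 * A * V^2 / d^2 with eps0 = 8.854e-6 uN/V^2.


Step 1: Identify parameters.
eps0 = 8.854e-6 uN/V^2, A = 68866 um^2, V = 46 V, d = 3 um
Step 2: Compute V^2 = 46^2 = 2116
Step 3: Compute d^2 = 3^2 = 9
Step 4: F = 0.5 * 8.854e-6 * 68866 * 2116 / 9
F = 71.678 uN


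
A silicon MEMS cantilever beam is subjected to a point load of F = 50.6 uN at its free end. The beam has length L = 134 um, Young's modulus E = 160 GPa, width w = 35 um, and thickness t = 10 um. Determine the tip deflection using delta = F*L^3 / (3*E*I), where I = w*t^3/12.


Step 1: Calculate the second moment of area.
I = w * t^3 / 12 = 35 * 10^3 / 12 = 2916.6667 um^4
Step 2: Convert E to consistent units (1 GPa = 1000 uN/um^2).
E = 160 GPa = 160000 uN/um^2
Step 3: Calculate tip deflection.
delta = F * L^3 / (3 * E * I)
delta = 50.6 * 134^3 / (3 * 160000 * 2916.6667)
delta = 0.087 um


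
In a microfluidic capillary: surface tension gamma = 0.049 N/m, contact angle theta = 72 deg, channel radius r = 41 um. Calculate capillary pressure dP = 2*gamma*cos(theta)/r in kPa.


Step 1: cos(72 deg) = 0.309
Step 2: Convert r to m: r = 41e-6 m
Step 3: dP = 2 * 0.049 * 0.309 / 41e-6 = 738.6 Pa
Step 4: Convert Pa to kPa (divide by 1000).
dP = 0.74 kPa


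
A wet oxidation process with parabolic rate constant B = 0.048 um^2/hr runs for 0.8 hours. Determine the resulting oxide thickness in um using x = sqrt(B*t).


Step 1: Compute B*t = 0.048 * 0.8 = 0.0384
Step 2: x = sqrt(0.0384)
x = 0.196 um


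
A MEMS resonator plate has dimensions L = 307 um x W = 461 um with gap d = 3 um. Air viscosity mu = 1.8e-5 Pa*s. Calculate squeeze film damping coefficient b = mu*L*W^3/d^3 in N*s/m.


Step 1: Convert to SI.
L = 307e-6 m, W = 461e-6 m, d = 3e-6 m
Step 2: W^3 = (461e-6)^3 = 9.80e-11 m^3
Step 3: d^3 = (3e-6)^3 = 2.70e-17 m^3
Step 4: b = 1.8e-5 * 307e-6 * 9.80e-11 / 2.70e-17
b = 2.01e-02 N*s/m


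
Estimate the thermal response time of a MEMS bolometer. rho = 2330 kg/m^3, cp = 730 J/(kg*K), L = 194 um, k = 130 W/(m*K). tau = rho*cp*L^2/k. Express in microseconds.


Step 1: Convert L to m: L = 194e-6 m
Step 2: L^2 = (194e-6)^2 = 3.7636e-08 m^2
Step 3: tau = 2330 * 730 * 3.7636e-08 / 130 = 4.9242363e-04 s
Step 4: Convert to microseconds (multiply by 1e6).
tau = 492.424 us


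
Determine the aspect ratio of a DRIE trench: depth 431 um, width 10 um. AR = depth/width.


Step 1: AR = depth / width
Step 2: AR = 431 / 10
AR = 43.1


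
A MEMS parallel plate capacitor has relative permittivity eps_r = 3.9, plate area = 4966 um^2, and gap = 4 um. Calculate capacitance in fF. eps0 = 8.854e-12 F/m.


Step 1: Convert area to m^2: A = 4966e-12 m^2
Step 2: Convert gap to m: d = 4e-6 m
Step 3: C = eps0 * eps_r * A / d
C = 8.854e-12 * 3.9 * 4966e-12 / 4e-6
Step 4: Convert to fF (multiply by 1e15).
C = 42.87 fF


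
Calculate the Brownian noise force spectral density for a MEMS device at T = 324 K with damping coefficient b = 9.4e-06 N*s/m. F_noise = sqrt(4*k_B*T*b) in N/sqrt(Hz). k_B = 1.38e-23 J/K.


Step 1: Compute 4 * k_B * T * b
= 4 * 1.38e-23 * 324 * 9.4e-06
= 1.6812e-25 N^2/Hz
Step 2: F_noise = sqrt(1.6812e-25)
F_noise = 4.10e-13 N/sqrt(Hz)


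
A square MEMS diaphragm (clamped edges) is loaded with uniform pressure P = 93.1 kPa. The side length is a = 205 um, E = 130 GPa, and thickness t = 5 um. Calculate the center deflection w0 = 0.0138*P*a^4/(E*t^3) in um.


Step 1: Convert pressure to compatible units (E is in GPa, so P in GPa).
P = 93.1 kPa = 93.1e-6 GPa
Step 2: Compute numerator: 0.0138 * P * a^4.
a^4 = 205^4 = 1766100625
numerator = 0.0138 * 93.1e-6 * 1766100625 = 2.26905e+03
Step 3: Compute denominator: E * t^3 = 130 * 5^3 = 16250
Step 4: w0 = numerator / denominator = 2.26905e+03 / 16250 = 0.1396 um


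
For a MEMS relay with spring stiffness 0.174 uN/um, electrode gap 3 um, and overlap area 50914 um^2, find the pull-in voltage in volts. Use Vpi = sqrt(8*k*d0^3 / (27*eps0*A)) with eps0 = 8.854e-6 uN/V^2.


Step 1: Compute numerator: 8 * k * d0^3 = 8 * 0.174 * 3^3 = 37.584
Step 2: Compute denominator: 27 * eps0 * A = 27 * 8.854e-6 * 50914 = 12.171399
Step 3: Vpi = sqrt(37.584 / 12.171399)
Vpi = 1.76 V


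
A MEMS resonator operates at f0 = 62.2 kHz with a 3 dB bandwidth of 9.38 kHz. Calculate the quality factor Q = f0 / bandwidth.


Step 1: Q = f0 / bandwidth
Step 2: Q = 62.2 / 9.38
Q = 6.6


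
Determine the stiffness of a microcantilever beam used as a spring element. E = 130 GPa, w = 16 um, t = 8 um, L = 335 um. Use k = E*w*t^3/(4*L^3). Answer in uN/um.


Step 1: Convert E to consistent units (1 GPa = 1000 uN/um^2).
E = 130 GPa = 130000 uN/um^2
Step 2: Compute t^3 = 8^3 = 512
Step 3: Compute L^3 = 335^3 = 37595375
Step 4: k = 130000 * 16 * 512 / (4 * 37595375)
k = 7.0817 uN/um


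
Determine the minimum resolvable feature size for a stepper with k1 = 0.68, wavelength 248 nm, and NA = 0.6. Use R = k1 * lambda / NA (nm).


Step 1: Identify values: k1 = 0.68, lambda = 248 nm, NA = 0.6
Step 2: R = k1 * lambda / NA
R = 0.68 * 248 / 0.6
R = 281.1 nm


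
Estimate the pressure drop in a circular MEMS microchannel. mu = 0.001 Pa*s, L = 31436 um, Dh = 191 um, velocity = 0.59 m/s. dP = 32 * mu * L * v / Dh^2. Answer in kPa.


Step 1: Convert to SI: L = 31436e-6 m, Dh = 191e-6 m
Step 2: dP = 32 * 0.001 * 31436e-6 * 0.59 / (191e-6)^2
Step 3: dP = 16269.06 Pa
Step 4: Convert to kPa: dP = 16.27 kPa


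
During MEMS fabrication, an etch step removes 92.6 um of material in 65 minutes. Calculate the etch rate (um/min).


Step 1: Etch rate = depth / time
Step 2: rate = 92.6 / 65
rate = 1.425 um/min


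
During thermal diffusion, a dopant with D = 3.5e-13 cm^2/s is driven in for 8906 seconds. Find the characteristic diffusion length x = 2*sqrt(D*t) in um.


Step 1: Compute D*t = 3.5e-13 * 8906 = 3.1171e-09 cm^2
Step 2: sqrt(D*t) = 5.5831e-05 cm
Step 3: x = 2 * 5.5831e-05 cm = 1.11662e-04 cm
Step 4: Convert to um (1 cm = 1e4 um): x = 1.117 um


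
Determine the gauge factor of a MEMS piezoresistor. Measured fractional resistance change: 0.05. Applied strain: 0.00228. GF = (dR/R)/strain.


Step 1: Identify values.
dR/R = 0.05, strain = 0.00228
Step 2: GF = (dR/R) / strain = 0.05 / 0.00228
GF = 21.9


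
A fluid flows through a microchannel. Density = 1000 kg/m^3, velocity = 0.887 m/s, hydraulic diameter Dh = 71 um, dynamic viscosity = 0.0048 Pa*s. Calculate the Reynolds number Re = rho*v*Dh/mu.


Step 1: Convert Dh to meters: Dh = 71e-6 m
Step 2: Re = rho * v * Dh / mu
Re = 1000 * 0.887 * 71e-6 / 0.0048
Re = 13.12


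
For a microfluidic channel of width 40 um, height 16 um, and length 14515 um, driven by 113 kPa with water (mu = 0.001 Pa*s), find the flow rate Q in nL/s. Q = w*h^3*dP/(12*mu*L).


Step 1: Convert all dimensions to SI (meters).
w = 40e-6 m, h = 16e-6 m, L = 14515e-6 m, dP = 113e3 Pa
Step 2: Q = w * h^3 * dP / (12 * mu * L)
Q = 40e-6 * (16e-6)^3 * 113e3 / (12 * 0.001 * 14515e-6) = 1.0629188e-10 m^3/s
Step 3: Convert Q from m^3/s to nL/s (1 m^3 = 1e12 nL, so multiply by 1e12).
Q = 106.292 nL/s


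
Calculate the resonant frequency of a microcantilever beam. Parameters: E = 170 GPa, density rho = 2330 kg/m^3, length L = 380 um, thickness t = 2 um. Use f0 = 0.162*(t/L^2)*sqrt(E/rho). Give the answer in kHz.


Step 1: Convert units to SI.
t_SI = 2e-6 m, L_SI = 380e-6 m
Step 2: Calculate sqrt(E/rho).
sqrt(170e9 / 2330) = 8541.74 m/s
Step 3: Compute f0.
f0 = 0.162 * 2e-6 / (380e-6)^2 * 8541.74 = 19165.7 Hz = 19.17 kHz


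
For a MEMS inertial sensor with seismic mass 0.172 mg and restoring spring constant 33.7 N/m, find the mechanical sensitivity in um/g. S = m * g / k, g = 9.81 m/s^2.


Step 1: Convert mass: m = 0.172 mg = 1.72e-07 kg
Step 2: S = m * g / k = 1.72e-07 * 9.81 / 33.7
Step 3: S = 5.01e-08 m/g
Step 4: Convert to um/g: S = 0.05 um/g


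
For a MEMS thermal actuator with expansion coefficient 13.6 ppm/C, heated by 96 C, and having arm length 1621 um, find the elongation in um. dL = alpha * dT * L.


Step 1: Convert CTE: alpha = 13.6 ppm/C = 13.6e-6 /C
Step 2: dL = 13.6e-6 * 96 * 1621
dL = 2.1164 um


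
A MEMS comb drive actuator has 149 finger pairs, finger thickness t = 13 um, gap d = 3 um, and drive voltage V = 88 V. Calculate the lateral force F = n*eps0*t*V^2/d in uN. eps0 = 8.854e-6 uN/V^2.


Step 1: Parameters: n=149, eps0=8.854e-6 uN/V^2, t=13 um, V=88 V, d=3 um
Step 2: V^2 = 7744
Step 3: F = 149 * 8.854e-6 * 13 * 7744 / 3
F = 44.27 uN


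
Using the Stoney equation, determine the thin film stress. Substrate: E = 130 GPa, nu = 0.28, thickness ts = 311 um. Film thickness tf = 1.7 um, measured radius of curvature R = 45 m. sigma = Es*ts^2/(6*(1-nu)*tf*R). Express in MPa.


Step 1: Compute numerator: Es * ts^2 = 130 * 311^2 = 12573730 (GPa*um^2)
Step 2: Compute denominator (R in um): 6*(1-nu)*tf*R = 6*0.72*1.7*45e6 = 330480000.0 (um^2)
Step 3: sigma (GPa) = 12573730 / 330480000.0 = 3.8047e-02 GPa
Step 4: Convert to MPa (x1000): sigma = 38.0 MPa


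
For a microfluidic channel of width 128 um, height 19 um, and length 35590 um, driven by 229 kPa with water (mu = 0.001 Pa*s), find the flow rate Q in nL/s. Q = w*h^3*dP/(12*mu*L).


Step 1: Convert all dimensions to SI (meters).
w = 128e-6 m, h = 19e-6 m, L = 35590e-6 m, dP = 229e3 Pa
Step 2: Q = w * h^3 * dP / (12 * mu * L)
Q = 128e-6 * (19e-6)^3 * 229e3 / (12 * 0.001 * 35590e-6) = 4.7075725e-10 m^3/s
Step 3: Convert Q from m^3/s to nL/s (1 m^3 = 1e12 nL, so multiply by 1e12).
Q = 470.757 nL/s


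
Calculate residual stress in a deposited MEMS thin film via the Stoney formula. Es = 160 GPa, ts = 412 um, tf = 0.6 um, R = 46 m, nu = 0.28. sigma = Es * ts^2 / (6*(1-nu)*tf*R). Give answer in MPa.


Step 1: Compute numerator: Es * ts^2 = 160 * 412^2 = 27159040 (GPa*um^2)
Step 2: Compute denominator (R in um): 6*(1-nu)*tf*R = 6*0.72*0.6*46e6 = 119232000.0 (um^2)
Step 3: sigma (GPa) = 27159040 / 119232000.0 = 2.27783e-01 GPa
Step 4: Convert to MPa (x1000): sigma = 227.8 MPa


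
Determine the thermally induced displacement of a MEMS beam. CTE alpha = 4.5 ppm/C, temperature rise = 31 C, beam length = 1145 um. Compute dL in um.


Step 1: Convert CTE: alpha = 4.5 ppm/C = 4.5e-6 /C
Step 2: dL = 4.5e-6 * 31 * 1145
dL = 0.1597 um


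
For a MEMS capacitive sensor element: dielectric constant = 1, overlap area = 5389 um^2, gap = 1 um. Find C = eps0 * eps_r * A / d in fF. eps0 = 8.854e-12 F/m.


Step 1: Convert area to m^2: A = 5389e-12 m^2
Step 2: Convert gap to m: d = 1e-6 m
Step 3: C = eps0 * eps_r * A / d
C = 8.854e-12 * 1 * 5389e-12 / 1e-6
Step 4: Convert to fF (multiply by 1e15).
C = 47.71 fF


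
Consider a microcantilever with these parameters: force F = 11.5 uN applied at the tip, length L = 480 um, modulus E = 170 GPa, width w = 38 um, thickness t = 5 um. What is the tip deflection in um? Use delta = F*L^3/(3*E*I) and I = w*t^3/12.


Step 1: Calculate the second moment of area.
I = w * t^3 / 12 = 38 * 5^3 / 12 = 395.8333 um^4
Step 2: Convert E to consistent units (1 GPa = 1000 uN/um^2).
E = 170 GPa = 170000 uN/um^2
Step 3: Calculate tip deflection.
delta = F * L^3 / (3 * E * I)
delta = 11.5 * 480^3 / (3 * 170000 * 395.8333)
delta = 6.3 um


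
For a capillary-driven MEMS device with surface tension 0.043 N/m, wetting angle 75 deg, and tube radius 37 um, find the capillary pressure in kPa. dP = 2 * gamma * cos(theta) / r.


Step 1: cos(75 deg) = 0.2588
Step 2: Convert r to m: r = 37e-6 m
Step 3: dP = 2 * 0.043 * 0.2588 / 37e-6 = 601.5 Pa
Step 4: Convert Pa to kPa (divide by 1000).
dP = 0.6 kPa


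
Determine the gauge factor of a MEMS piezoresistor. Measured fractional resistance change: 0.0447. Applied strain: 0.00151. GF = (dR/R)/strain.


Step 1: Identify values.
dR/R = 0.0447, strain = 0.00151
Step 2: GF = (dR/R) / strain = 0.0447 / 0.00151
GF = 29.6


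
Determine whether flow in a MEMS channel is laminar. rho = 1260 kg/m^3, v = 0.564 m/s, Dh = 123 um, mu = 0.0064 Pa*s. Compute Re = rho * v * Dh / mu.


Step 1: Convert Dh to meters: Dh = 123e-6 m
Step 2: Re = rho * v * Dh / mu
Re = 1260 * 0.564 * 123e-6 / 0.0064
Re = 13.658
Since Re = 13.658 is below ~2300, the flow is laminar.


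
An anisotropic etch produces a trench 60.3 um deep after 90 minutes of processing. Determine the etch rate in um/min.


Step 1: Etch rate = depth / time
Step 2: rate = 60.3 / 90
rate = 0.67 um/min


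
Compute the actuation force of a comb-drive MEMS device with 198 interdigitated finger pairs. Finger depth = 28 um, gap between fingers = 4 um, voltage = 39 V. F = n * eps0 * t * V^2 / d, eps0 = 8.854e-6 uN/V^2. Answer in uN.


Step 1: Parameters: n=198, eps0=8.854e-6 uN/V^2, t=28 um, V=39 V, d=4 um
Step 2: V^2 = 1521
Step 3: F = 198 * 8.854e-6 * 28 * 1521 / 4
F = 18.665 uN


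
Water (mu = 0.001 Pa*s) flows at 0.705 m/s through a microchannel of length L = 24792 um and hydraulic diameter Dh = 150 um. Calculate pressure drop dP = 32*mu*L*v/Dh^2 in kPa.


Step 1: Convert to SI: L = 24792e-6 m, Dh = 150e-6 m
Step 2: dP = 32 * 0.001 * 24792e-6 * 0.705 / (150e-6)^2
Step 3: dP = 24858.11 Pa
Step 4: Convert to kPa: dP = 24.86 kPa


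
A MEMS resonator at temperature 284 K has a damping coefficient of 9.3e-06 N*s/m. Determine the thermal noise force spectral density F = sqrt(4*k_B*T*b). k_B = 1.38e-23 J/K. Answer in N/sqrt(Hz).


Step 1: Compute 4 * k_B * T * b
= 4 * 1.38e-23 * 284 * 9.3e-06
= 1.4579e-25 N^2/Hz
Step 2: F_noise = sqrt(1.4579e-25)
F_noise = 3.82e-13 N/sqrt(Hz)


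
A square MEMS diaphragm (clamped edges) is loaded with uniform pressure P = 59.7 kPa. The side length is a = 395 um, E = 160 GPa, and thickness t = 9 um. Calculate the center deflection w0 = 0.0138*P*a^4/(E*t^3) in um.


Step 1: Convert pressure to compatible units (E is in GPa, so P in GPa).
P = 59.7 kPa = 59.7e-6 GPa
Step 2: Compute numerator: 0.0138 * P * a^4.
a^4 = 395^4 = 24343800625
numerator = 0.0138 * 59.7e-6 * 24343800625 = 2.00559e+04
Step 3: Compute denominator: E * t^3 = 160 * 9^3 = 116640
Step 4: w0 = numerator / denominator = 2.00559e+04 / 116640 = 0.1719 um


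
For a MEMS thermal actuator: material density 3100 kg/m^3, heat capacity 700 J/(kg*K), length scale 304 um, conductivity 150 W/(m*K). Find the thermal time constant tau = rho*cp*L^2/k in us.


Step 1: Convert L to m: L = 304e-6 m
Step 2: L^2 = (304e-6)^2 = 9.2416e-08 m^2
Step 3: tau = 3100 * 700 * 9.2416e-08 / 150 = 1.33695147e-03 s
Step 4: Convert to microseconds (multiply by 1e6).
tau = 1336.951 us


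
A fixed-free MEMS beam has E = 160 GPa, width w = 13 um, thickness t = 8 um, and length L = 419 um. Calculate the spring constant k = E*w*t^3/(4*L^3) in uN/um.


Step 1: Convert E to consistent units (1 GPa = 1000 uN/um^2).
E = 160 GPa = 160000 uN/um^2
Step 2: Compute t^3 = 8^3 = 512
Step 3: Compute L^3 = 419^3 = 73560059
Step 4: k = 160000 * 13 * 512 / (4 * 73560059)
k = 3.6194 uN/um


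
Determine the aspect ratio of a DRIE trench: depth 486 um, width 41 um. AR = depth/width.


Step 1: AR = depth / width
Step 2: AR = 486 / 41
AR = 11.9


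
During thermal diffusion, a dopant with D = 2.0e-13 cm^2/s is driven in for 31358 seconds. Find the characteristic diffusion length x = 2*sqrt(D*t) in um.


Step 1: Compute D*t = 2.0e-13 * 31358 = 6.2716e-09 cm^2
Step 2: sqrt(D*t) = 7.91934e-05 cm
Step 3: x = 2 * 7.91934e-05 cm = 1.583868e-04 cm
Step 4: Convert to um (1 cm = 1e4 um): x = 1.584 um


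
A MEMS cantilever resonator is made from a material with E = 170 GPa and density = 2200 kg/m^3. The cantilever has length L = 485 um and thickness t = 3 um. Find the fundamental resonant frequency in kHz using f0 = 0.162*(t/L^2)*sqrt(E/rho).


Step 1: Convert units to SI.
t_SI = 3e-6 m, L_SI = 485e-6 m
Step 2: Calculate sqrt(E/rho).
sqrt(170e9 / 2200) = 8790.49 m/s
Step 3: Compute f0.
f0 = 0.162 * 3e-6 / (485e-6)^2 * 8790.49 = 18162.1 Hz = 18.16 kHz


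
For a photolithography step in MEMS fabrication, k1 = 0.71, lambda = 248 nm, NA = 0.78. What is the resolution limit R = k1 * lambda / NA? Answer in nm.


Step 1: Identify values: k1 = 0.71, lambda = 248 nm, NA = 0.78
Step 2: R = k1 * lambda / NA
R = 0.71 * 248 / 0.78
R = 225.7 nm


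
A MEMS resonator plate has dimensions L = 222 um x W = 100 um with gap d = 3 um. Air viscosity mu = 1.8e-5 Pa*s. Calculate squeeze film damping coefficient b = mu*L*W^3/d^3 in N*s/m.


Step 1: Convert to SI.
L = 222e-6 m, W = 100e-6 m, d = 3e-6 m
Step 2: W^3 = (100e-6)^3 = 1.00e-12 m^3
Step 3: d^3 = (3e-6)^3 = 2.70e-17 m^3
Step 4: b = 1.8e-5 * 222e-6 * 1.00e-12 / 2.70e-17
b = 1.48e-04 N*s/m


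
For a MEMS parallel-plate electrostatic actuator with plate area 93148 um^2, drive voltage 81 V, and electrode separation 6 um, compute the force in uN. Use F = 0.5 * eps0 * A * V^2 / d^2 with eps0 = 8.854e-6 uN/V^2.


Step 1: Identify parameters.
eps0 = 8.854e-6 uN/V^2, A = 93148 um^2, V = 81 V, d = 6 um
Step 2: Compute V^2 = 81^2 = 6561
Step 3: Compute d^2 = 6^2 = 36
Step 4: F = 0.5 * 8.854e-6 * 93148 * 6561 / 36
F = 75.154 uN


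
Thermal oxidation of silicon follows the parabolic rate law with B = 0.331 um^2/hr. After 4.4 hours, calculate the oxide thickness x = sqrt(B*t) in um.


Step 1: Compute B*t = 0.331 * 4.4 = 1.4564
Step 2: x = sqrt(1.4564)
x = 1.207 um


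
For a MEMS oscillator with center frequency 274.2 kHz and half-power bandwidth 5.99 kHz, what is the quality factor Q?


Step 1: Q = f0 / bandwidth
Step 2: Q = 274.2 / 5.99
Q = 45.8


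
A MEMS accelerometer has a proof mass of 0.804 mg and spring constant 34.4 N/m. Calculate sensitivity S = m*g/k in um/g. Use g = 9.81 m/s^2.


Step 1: Convert mass: m = 0.804 mg = 8.04e-07 kg
Step 2: S = m * g / k = 8.04e-07 * 9.81 / 34.4
Step 3: S = 2.29e-07 m/g
Step 4: Convert to um/g: S = 0.229 um/g


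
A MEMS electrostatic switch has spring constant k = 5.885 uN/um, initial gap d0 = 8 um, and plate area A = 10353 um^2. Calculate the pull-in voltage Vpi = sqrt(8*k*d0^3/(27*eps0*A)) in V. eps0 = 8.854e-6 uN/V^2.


Step 1: Compute numerator: 8 * k * d0^3 = 8 * 5.885 * 8^3 = 24104.96
Step 2: Compute denominator: 27 * eps0 * A = 27 * 8.854e-6 * 10353 = 2.474967
Step 3: Vpi = sqrt(24104.96 / 2.474967)
Vpi = 98.69 V


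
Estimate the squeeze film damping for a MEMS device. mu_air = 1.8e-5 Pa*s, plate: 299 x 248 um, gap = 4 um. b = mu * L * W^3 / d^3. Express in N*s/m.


Step 1: Convert to SI.
L = 299e-6 m, W = 248e-6 m, d = 4e-6 m
Step 2: W^3 = (248e-6)^3 = 1.53e-11 m^3
Step 3: d^3 = (4e-6)^3 = 6.40e-17 m^3
Step 4: b = 1.8e-5 * 299e-6 * 1.53e-11 / 6.40e-17
b = 1.28e-03 N*s/m


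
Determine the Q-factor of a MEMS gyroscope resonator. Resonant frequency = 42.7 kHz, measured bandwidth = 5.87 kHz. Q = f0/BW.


Step 1: Q = f0 / bandwidth
Step 2: Q = 42.7 / 5.87
Q = 7.3


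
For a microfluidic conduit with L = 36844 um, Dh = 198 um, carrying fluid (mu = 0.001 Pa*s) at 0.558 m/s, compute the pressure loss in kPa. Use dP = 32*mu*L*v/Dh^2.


Step 1: Convert to SI: L = 36844e-6 m, Dh = 198e-6 m
Step 2: dP = 32 * 0.001 * 36844e-6 * 0.558 / (198e-6)^2
Step 3: dP = 16781.11 Pa
Step 4: Convert to kPa: dP = 16.78 kPa


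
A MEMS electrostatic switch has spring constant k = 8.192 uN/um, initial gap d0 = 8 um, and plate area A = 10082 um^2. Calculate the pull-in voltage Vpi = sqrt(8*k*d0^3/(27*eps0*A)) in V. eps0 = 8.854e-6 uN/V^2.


Step 1: Compute numerator: 8 * k * d0^3 = 8 * 8.192 * 8^3 = 33554.432
Step 2: Compute denominator: 27 * eps0 * A = 27 * 8.854e-6 * 10082 = 2.410183
Step 3: Vpi = sqrt(33554.432 / 2.410183)
Vpi = 117.99 V


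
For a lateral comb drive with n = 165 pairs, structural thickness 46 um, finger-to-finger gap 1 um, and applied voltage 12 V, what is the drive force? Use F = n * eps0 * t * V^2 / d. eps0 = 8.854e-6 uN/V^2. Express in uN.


Step 1: Parameters: n=165, eps0=8.854e-6 uN/V^2, t=46 um, V=12 V, d=1 um
Step 2: V^2 = 144
Step 3: F = 165 * 8.854e-6 * 46 * 144 / 1
F = 9.677 uN


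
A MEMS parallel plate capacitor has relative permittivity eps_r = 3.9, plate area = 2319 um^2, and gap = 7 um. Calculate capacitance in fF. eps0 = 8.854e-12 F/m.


Step 1: Convert area to m^2: A = 2319e-12 m^2
Step 2: Convert gap to m: d = 7e-6 m
Step 3: C = eps0 * eps_r * A / d
C = 8.854e-12 * 3.9 * 2319e-12 / 7e-6
Step 4: Convert to fF (multiply by 1e15).
C = 11.44 fF


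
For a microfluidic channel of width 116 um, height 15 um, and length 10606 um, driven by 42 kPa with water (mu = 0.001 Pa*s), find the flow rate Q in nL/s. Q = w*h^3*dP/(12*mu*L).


Step 1: Convert all dimensions to SI (meters).
w = 116e-6 m, h = 15e-6 m, L = 10606e-6 m, dP = 42e3 Pa
Step 2: Q = w * h^3 * dP / (12 * mu * L)
Q = 116e-6 * (15e-6)^3 * 42e3 / (12 * 0.001 * 10606e-6) = 1.2919574e-10 m^3/s
Step 3: Convert Q from m^3/s to nL/s (1 m^3 = 1e12 nL, so multiply by 1e12).
Q = 129.196 nL/s


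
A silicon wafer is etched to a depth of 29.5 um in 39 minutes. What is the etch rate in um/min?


Step 1: Etch rate = depth / time
Step 2: rate = 29.5 / 39
rate = 0.756 um/min


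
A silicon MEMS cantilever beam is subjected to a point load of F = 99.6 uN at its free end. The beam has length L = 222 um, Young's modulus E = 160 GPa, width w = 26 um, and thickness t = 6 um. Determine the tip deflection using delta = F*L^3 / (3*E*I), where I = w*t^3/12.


Step 1: Calculate the second moment of area.
I = w * t^3 / 12 = 26 * 6^3 / 12 = 468.0 um^4
Step 2: Convert E to consistent units (1 GPa = 1000 uN/um^2).
E = 160 GPa = 160000 uN/um^2
Step 3: Calculate tip deflection.
delta = F * L^3 / (3 * E * I)
delta = 99.6 * 222^3 / (3 * 160000 * 468.0)
delta = 4.851 um


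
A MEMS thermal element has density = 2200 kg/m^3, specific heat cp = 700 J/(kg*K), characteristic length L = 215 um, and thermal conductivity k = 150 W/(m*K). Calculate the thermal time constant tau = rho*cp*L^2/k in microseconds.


Step 1: Convert L to m: L = 215e-6 m
Step 2: L^2 = (215e-6)^2 = 4.6225e-08 m^2
Step 3: tau = 2200 * 700 * 4.6225e-08 / 150 = 4.7457667e-04 s
Step 4: Convert to microseconds (multiply by 1e6).
tau = 474.577 us


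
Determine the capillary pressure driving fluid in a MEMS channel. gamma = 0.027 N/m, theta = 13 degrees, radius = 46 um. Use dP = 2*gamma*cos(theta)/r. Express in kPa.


Step 1: cos(13 deg) = 0.9744
Step 2: Convert r to m: r = 46e-6 m
Step 3: dP = 2 * 0.027 * 0.9744 / 46e-6 = 1143.9 Pa
Step 4: Convert Pa to kPa (divide by 1000).
dP = 1.14 kPa


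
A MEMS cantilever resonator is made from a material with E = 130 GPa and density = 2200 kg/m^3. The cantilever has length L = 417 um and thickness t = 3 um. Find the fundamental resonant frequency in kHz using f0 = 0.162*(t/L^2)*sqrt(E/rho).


Step 1: Convert units to SI.
t_SI = 3e-6 m, L_SI = 417e-6 m
Step 2: Calculate sqrt(E/rho).
sqrt(130e9 / 2200) = 7687.06 m/s
Step 3: Compute f0.
f0 = 0.162 * 3e-6 / (417e-6)^2 * 7687.06 = 21484.5 Hz = 21.48 kHz


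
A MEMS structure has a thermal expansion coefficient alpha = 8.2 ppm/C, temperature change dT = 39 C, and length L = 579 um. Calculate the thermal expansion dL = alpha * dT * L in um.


Step 1: Convert CTE: alpha = 8.2 ppm/C = 8.2e-6 /C
Step 2: dL = 8.2e-6 * 39 * 579
dL = 0.1852 um


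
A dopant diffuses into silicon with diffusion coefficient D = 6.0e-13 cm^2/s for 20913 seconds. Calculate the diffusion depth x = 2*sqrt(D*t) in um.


Step 1: Compute D*t = 6.0e-13 * 20913 = 1.25478e-08 cm^2
Step 2: sqrt(D*t) = 1.1202e-04 cm
Step 3: x = 2 * 1.1202e-04 cm = 2.2404e-04 cm
Step 4: Convert to um (1 cm = 1e4 um): x = 2.24 um


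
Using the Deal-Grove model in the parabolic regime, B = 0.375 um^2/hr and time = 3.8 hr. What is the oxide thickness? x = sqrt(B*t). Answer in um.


Step 1: Compute B*t = 0.375 * 3.8 = 1.425
Step 2: x = sqrt(1.425)
x = 1.194 um


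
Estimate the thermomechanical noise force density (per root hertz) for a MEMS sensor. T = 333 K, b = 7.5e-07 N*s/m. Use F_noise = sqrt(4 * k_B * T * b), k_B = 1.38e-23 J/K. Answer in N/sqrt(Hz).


Step 1: Compute 4 * k_B * T * b
= 4 * 1.38e-23 * 333 * 7.5e-07
= 1.3786e-26 N^2/Hz
Step 2: F_noise = sqrt(1.3786e-26)
F_noise = 1.17e-13 N/sqrt(Hz)


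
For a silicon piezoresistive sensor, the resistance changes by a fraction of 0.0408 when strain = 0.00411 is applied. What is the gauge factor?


Step 1: Identify values.
dR/R = 0.0408, strain = 0.00411
Step 2: GF = (dR/R) / strain = 0.0408 / 0.00411
GF = 9.9


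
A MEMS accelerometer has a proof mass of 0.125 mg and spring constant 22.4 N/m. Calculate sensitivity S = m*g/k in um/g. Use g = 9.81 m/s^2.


Step 1: Convert mass: m = 0.125 mg = 1.25e-07 kg
Step 2: S = m * g / k = 1.25e-07 * 9.81 / 22.4
Step 3: S = 5.47e-08 m/g
Step 4: Convert to um/g: S = 0.055 um/g


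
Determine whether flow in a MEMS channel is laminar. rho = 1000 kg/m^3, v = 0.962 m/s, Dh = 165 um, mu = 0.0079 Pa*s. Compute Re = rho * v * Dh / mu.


Step 1: Convert Dh to meters: Dh = 165e-6 m
Step 2: Re = rho * v * Dh / mu
Re = 1000 * 0.962 * 165e-6 / 0.0079
Re = 20.092
Since Re = 20.092 is below ~2300, the flow is laminar.


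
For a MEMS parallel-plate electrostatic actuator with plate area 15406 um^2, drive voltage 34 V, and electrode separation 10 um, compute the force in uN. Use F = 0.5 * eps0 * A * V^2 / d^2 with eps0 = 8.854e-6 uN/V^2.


Step 1: Identify parameters.
eps0 = 8.854e-6 uN/V^2, A = 15406 um^2, V = 34 V, d = 10 um
Step 2: Compute V^2 = 34^2 = 1156
Step 3: Compute d^2 = 10^2 = 100
Step 4: F = 0.5 * 8.854e-6 * 15406 * 1156 / 100
F = 0.788 uN


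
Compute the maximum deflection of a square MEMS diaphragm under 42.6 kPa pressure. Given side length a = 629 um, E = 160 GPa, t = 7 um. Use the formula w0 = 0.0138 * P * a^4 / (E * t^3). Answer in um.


Step 1: Convert pressure to compatible units (E is in GPa, so P in GPa).
P = 42.6 kPa = 42.6e-6 GPa
Step 2: Compute numerator: 0.0138 * P * a^4.
a^4 = 629^4 = 156531800881
numerator = 0.0138 * 42.6e-6 * 156531800881 = 9.202192e+04
Step 3: Compute denominator: E * t^3 = 160 * 7^3 = 54880
Step 4: w0 = numerator / denominator = 9.202192e+04 / 54880 = 1.6768 um


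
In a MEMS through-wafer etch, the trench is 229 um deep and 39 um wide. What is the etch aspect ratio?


Step 1: AR = depth / width
Step 2: AR = 229 / 39
AR = 5.9


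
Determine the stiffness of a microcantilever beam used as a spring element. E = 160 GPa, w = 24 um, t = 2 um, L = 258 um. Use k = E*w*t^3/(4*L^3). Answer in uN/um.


Step 1: Convert E to consistent units (1 GPa = 1000 uN/um^2).
E = 160 GPa = 160000 uN/um^2
Step 2: Compute t^3 = 2^3 = 8
Step 3: Compute L^3 = 258^3 = 17173512
Step 4: k = 160000 * 24 * 8 / (4 * 17173512)
k = 0.4472 uN/um


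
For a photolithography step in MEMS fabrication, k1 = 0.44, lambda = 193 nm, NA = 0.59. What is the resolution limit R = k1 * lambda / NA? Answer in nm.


Step 1: Identify values: k1 = 0.44, lambda = 193 nm, NA = 0.59
Step 2: R = k1 * lambda / NA
R = 0.44 * 193 / 0.59
R = 143.9 nm


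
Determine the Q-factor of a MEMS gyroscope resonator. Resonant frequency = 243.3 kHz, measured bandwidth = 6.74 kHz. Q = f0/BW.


Step 1: Q = f0 / bandwidth
Step 2: Q = 243.3 / 6.74
Q = 36.1


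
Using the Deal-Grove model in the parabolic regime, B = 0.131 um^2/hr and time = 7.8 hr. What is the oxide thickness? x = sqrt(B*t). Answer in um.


Step 1: Compute B*t = 0.131 * 7.8 = 1.0218
Step 2: x = sqrt(1.0218)
x = 1.011 um


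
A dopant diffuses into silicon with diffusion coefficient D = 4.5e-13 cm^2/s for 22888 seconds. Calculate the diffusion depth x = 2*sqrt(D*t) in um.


Step 1: Compute D*t = 4.5e-13 * 22888 = 1.02996e-08 cm^2
Step 2: sqrt(D*t) = 1.0149e-04 cm
Step 3: x = 2 * 1.0149e-04 cm = 2.0298e-04 cm
Step 4: Convert to um (1 cm = 1e4 um): x = 2.03 um


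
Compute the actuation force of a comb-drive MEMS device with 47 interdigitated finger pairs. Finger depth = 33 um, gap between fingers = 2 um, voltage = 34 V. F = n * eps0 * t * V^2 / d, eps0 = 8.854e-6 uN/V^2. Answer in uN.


Step 1: Parameters: n=47, eps0=8.854e-6 uN/V^2, t=33 um, V=34 V, d=2 um
Step 2: V^2 = 1156
Step 3: F = 47 * 8.854e-6 * 33 * 1156 / 2
F = 7.937 uN


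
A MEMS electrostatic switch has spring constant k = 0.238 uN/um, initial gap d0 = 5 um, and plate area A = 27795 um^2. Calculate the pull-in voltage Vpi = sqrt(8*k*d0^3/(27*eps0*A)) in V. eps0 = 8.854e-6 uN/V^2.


Step 1: Compute numerator: 8 * k * d0^3 = 8 * 0.238 * 5^3 = 238.0
Step 2: Compute denominator: 27 * eps0 * A = 27 * 8.854e-6 * 27795 = 6.644617
Step 3: Vpi = sqrt(238.0 / 6.644617)
Vpi = 5.98 V


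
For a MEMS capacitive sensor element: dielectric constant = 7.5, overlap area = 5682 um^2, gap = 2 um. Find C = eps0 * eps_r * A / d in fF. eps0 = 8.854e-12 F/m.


Step 1: Convert area to m^2: A = 5682e-12 m^2
Step 2: Convert gap to m: d = 2e-6 m
Step 3: C = eps0 * eps_r * A / d
C = 8.854e-12 * 7.5 * 5682e-12 / 2e-6
Step 4: Convert to fF (multiply by 1e15).
C = 188.66 fF


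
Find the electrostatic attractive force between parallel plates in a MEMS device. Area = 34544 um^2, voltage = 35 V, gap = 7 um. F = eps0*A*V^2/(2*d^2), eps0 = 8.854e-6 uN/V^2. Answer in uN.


Step 1: Identify parameters.
eps0 = 8.854e-6 uN/V^2, A = 34544 um^2, V = 35 V, d = 7 um
Step 2: Compute V^2 = 35^2 = 1225
Step 3: Compute d^2 = 7^2 = 49
Step 4: F = 0.5 * 8.854e-6 * 34544 * 1225 / 49
F = 3.823 uN


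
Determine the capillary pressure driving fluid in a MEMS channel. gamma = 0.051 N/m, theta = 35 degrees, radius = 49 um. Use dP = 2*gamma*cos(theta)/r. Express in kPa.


Step 1: cos(35 deg) = 0.8192
Step 2: Convert r to m: r = 49e-6 m
Step 3: dP = 2 * 0.051 * 0.8192 / 49e-6 = 1705.3 Pa
Step 4: Convert Pa to kPa (divide by 1000).
dP = 1.71 kPa


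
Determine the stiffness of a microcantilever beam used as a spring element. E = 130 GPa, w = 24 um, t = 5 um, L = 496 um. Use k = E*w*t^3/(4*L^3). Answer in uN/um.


Step 1: Convert E to consistent units (1 GPa = 1000 uN/um^2).
E = 130 GPa = 130000 uN/um^2
Step 2: Compute t^3 = 5^3 = 125
Step 3: Compute L^3 = 496^3 = 122023936
Step 4: k = 130000 * 24 * 125 / (4 * 122023936)
k = 0.799 uN/um


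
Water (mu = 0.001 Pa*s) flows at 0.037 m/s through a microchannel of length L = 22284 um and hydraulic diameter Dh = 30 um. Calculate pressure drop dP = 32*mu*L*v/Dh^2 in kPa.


Step 1: Convert to SI: L = 22284e-6 m, Dh = 30e-6 m
Step 2: dP = 32 * 0.001 * 22284e-6 * 0.037 / (30e-6)^2
Step 3: dP = 29315.84 Pa
Step 4: Convert to kPa: dP = 29.32 kPa


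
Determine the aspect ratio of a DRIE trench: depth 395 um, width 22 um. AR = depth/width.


Step 1: AR = depth / width
Step 2: AR = 395 / 22
AR = 18.0


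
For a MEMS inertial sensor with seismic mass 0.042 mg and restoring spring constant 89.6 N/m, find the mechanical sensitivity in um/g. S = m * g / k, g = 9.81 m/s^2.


Step 1: Convert mass: m = 0.042 mg = 4.20e-08 kg
Step 2: S = m * g / k = 4.20e-08 * 9.81 / 89.6
Step 3: S = 4.60e-09 m/g
Step 4: Convert to um/g: S = 0.005 um/g
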